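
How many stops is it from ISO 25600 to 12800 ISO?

25600 → 12800 — count the steps: 1 stop.

1 stop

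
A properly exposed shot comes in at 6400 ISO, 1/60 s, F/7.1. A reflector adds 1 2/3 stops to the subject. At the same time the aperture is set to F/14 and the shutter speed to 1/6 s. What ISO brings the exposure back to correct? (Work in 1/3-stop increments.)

Scene light: 1 2/3 stops brighter.
Aperture: f/7.1 → f/8 → f/9 → f/10 → f/11 → f/13 → f/14 — 2 stops narrower (darker).
Shutter speed: 1/60 → 1/50 → 1/40 → 1/30 → 1/25 → 1/20 → 1/15 → 1/13 → 1/10 → 1/8 → 1/6 — 3 1/3 stops slower (brighter).
Net so far: 3 stops brighter. ISO: 6400 → 5000 → 4000 → 3200 → 2500 → 2000 → 1600 → 1250 → 1000 → 800.

ISO 800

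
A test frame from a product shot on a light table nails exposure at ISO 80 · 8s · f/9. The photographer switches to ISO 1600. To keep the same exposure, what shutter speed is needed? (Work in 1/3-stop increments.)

0.4 s

ISO: 80 → 100 → 125 → 160 → 200 → 250 → 320 → 400 → 500 → 640 → 800 → 1000 → 1250 → 1600 — 4 1/3 stops higher (brighter).
Need 4 1/3 stops darker from the shutter speed: 8 → 6 → 5 → 4 → 3.2 → 2.5 → 2 → 1.6 → 1.3 → 1 → 0.8 → 0.6 → 0.5 → 0.4.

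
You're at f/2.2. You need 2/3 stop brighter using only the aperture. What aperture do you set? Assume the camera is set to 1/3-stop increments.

f/1.8

Aperture: f/2.2 → f/2 → f/1.8 — 2/3 stop larger aperture (brighter).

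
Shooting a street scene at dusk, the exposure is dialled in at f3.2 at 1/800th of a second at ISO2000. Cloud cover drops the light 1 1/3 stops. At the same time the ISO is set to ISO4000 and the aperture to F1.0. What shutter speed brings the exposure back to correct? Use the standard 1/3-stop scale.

1/6400s

Scene light: 1 1/3 stops darker.
ISO: 2000 → 2500 → 3200 → 4000 — 1 stop higher (brighter).
Aperture: f/3.2 → f/2.8 → f/2.5 → f/2.2 → f/2 → f/1.8 → f/1.6 → f/1.4 → f/1.2 → f/1.1 → f/1.0 — 3 1/3 stops opened up (brighter).
Net so far: 3 stops brighter. Shutter speed: 1/800 → 1/1000 → 1/1250 → 1/1600 → 1/2000 → 1/2500 → 1/3200 → 1/4000 → 1/5000 → 1/6400.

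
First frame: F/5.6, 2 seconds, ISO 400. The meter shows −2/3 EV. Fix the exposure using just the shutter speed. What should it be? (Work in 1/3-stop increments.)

3.2 s

Underexposed by 2/3 stop → need 2/3 stop brighter.
Shutter speed: 2 → 2.5 → 3.2.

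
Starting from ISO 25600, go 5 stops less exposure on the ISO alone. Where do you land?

ISO: 25600 → 12800 → 6400 → 3200 → 1600 → 800 — 5 stops dropped (darker).

ISO 800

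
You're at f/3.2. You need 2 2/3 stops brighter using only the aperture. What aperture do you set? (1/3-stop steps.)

Aperture: f/3.2 → f/2.8 → f/2.5 → f/2.2 → f/2 → f/1.8 → f/1.6 → f/1.4 → f/1.2 — 2 2/3 stops larger aperture (brighter).

f/1.2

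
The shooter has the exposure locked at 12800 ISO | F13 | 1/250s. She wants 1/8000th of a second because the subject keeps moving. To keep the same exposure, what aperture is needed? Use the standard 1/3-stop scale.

f/2.2

Shutter speed: 1/250 → 1/320 → 1/400 → 1/500 → 1/640 → 1/800 → 1/1000 → 1/1250 → 1/1600 → 1/2000 → 1/2500 → 1/3200 → 1/4000 → 1/5000 → 1/6400 → 1/8000 — 5 stops faster (darker).
Need 5 stops brighter from the aperture: f/13 → f/11 → f/10 → f/9 → f/8 → f/7.1 → f/6.3 → f/5.6 → f/5 → f/4.5 → f/4 → f/3.5 → f/3.2 → f/2.8 → f/2.5 → f/2.2.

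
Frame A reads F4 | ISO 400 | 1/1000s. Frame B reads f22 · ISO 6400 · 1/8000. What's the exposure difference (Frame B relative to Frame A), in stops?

Aperture: f/4 → f/5.6 → f/8 → f/11 → f/16 → f/22 — 5 stops narrower (darker).
Shutter speed: 1/1000 → 1/2000 → 1/4000 → 1/8000 — 3 stops shorter (darker).
ISO: 400 → 800 → 1600 → 3200 → 6400 — 4 stops raised (brighter).
Net: −5 −3 +4 = −4 stops.

4 stops darker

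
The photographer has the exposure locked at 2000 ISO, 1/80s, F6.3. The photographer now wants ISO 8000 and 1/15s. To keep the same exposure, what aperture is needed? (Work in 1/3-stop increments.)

f/29

ISO: 2000 → 2500 → 3200 → 4000 → 5000 → 6400 → 8000 — 2 stops raised (brighter).
Shutter speed: 1/80 → 1/60 → 1/50 → 1/40 → 1/30 → 1/25 → 1/20 → 1/15 — 2 1/3 stops longer (brighter).
Net change so far: 4 1/3 stops brighter. Offset with the aperture: f/6.3 → f/7.1 → f/8 → f/9 → f/10 → f/11 → f/13 → f/14 → f/16 → f/18 → f/20 → f/22 → f/25 → f/29.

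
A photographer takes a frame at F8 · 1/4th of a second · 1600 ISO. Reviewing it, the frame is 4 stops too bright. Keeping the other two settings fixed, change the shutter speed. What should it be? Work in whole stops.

Overexposed by 4 stops → need 4 stops darker.
Shutter speed: 1/4 → 1/8 → 1/15 → 1/30 → 1/60.

1/60s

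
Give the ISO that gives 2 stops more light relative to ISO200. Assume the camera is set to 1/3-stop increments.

ISO: 200 → 250 → 320 → 400 → 500 → 640 → 800 — 2 stops higher (brighter).

ISO 800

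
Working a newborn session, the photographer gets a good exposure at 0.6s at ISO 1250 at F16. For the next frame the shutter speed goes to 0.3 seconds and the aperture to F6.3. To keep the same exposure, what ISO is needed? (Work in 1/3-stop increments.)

ISO 400

Shutter speed: 0.6 → 0.5 → 0.4 → 0.3 — 1 stop shorter (darker).
Aperture: f/16 → f/14 → f/13 → f/11 → f/10 → f/9 → f/8 → f/7.1 → f/6.3 — 2 2/3 stops larger aperture (brighter).
Net change so far: 1 2/3 stops brighter. Offset with the ISO: 1250 → 1000 → 800 → 640 → 500 → 400.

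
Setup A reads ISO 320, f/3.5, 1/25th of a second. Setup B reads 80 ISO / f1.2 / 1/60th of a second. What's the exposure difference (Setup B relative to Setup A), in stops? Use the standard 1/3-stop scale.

1/3 stop darker

Aperture: f/3.5 → f/3.2 → f/2.8 → f/2.5 → f/2.2 → f/2 → f/1.8 → f/1.6 → f/1.4 → f/1.2 — 3 stops wider (brighter).
Shutter speed: 1/25 → 1/30 → 1/40 → 1/50 → 1/60 — 1 1/3 stops shorter (darker).
ISO: 320 → 250 → 200 → 160 → 125 → 100 → 80 — 2 stops lower (darker).
Net: +3 −1 1/3 −2 = −1/3 stops.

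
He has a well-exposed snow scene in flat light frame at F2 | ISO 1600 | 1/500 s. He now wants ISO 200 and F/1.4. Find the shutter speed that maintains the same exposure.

1/125s

ISO: 1600 → 800 → 400 → 200 — 3 stops lower (darker).
Aperture: f/2 → f/1.4 — 1 stop wider (brighter).
Net change so far: 2 stops darker. Offset with the shutter speed: 1/500 → 1/250 → 1/125.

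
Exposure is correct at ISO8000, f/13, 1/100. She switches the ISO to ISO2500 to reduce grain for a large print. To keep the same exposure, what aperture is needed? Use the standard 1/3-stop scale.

ISO: 8000 → 6400 → 5000 → 4000 → 3200 → 2500 — 1 2/3 stops lower (darker).
Need 1 2/3 stops brighter from the aperture: f/13 → f/11 → f/10 → f/9 → f/8 → f/7.1.

f/7.1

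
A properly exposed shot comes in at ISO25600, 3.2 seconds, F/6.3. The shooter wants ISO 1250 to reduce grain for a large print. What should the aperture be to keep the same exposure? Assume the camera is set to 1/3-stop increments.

f/1.4

ISO: 25600 → 20000 → 16000 → 12800 → 10000 → 8000 → 6400 → 5000 → 4000 → 3200 → 2500 → 2000 → 1600 → 1250 — 4 1/3 stops dropped (darker).
Need 4 1/3 stops brighter from the aperture: f/6.3 → f/5.6 → f/5 → f/4.5 → f/4 → f/3.5 → f/3.2 → f/2.8 → f/2.5 → f/2.2 → f/2 → f/1.8 → f/1.6 → f/1.4.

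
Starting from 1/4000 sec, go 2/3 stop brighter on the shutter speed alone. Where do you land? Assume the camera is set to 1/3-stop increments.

Shutter speed: 1/4000 → 1/3200 → 1/2500 — 2/3 stop slower (brighter).

1/2500s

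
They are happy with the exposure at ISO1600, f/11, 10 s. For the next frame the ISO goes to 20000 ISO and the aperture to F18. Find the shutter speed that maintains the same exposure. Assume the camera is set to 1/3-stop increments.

ISO: 1600 → 2000 → 2500 → 3200 → 4000 → 5000 → 6400 → 8000 → 10000 → 12800 → 16000 → 20000 — 3 2/3 stops raised (brighter).
Aperture: f/11 → f/13 → f/14 → f/16 → f/18 — 1 1/3 stops stopped down (darker).
Net change so far: 2 1/3 stops brighter. Offset with the shutter speed: 10 → 8 → 6 → 5 → 4 → 3.2 → 2.5 → 2.

2 s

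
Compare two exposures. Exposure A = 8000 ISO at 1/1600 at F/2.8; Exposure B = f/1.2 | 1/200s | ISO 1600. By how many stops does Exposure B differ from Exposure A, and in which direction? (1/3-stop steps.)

Aperture: f/2.8 → f/2.5 → f/2.2 → f/2 → f/1.8 → f/1.6 → f/1.4 → f/1.2 — 2 1/3 stops wider (brighter).
Shutter speed: 1/1600 → 1/1250 → 1/1000 → 1/800 → 1/640 → 1/500 → 1/400 → 1/320 → 1/250 → 1/200 — 3 stops slower (brighter).
ISO: 8000 → 6400 → 5000 → 4000 → 3200 → 2500 → 2000 → 1600 — 2 1/3 stops dropped (darker).
Net: +2 1/3 +3 −2 1/3 = +3 stops.

3 stops brighter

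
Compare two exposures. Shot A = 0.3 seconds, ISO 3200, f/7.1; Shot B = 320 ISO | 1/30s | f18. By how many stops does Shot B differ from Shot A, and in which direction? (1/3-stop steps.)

Aperture: f/7.1 → f/8 → f/9 → f/10 → f/11 → f/13 → f/14 → f/16 → f/18 — 2 2/3 stops stopped down (darker).
Shutter speed: 0.3 → 1/4 → 1/5 → 1/6 → 1/8 → 1/10 → 1/13 → 1/15 → 1/20 → 1/25 → 1/30 — 3 1/3 stops faster (darker).
ISO: 3200 → 2500 → 2000 → 1600 → 1250 → 1000 → 800 → 640 → 500 → 400 → 320 — 3 1/3 stops dropped (darker).
Net: −2 2/3 −3 1/3 −3 1/3 = −9 1/3 stops.

9 1/3 stops darker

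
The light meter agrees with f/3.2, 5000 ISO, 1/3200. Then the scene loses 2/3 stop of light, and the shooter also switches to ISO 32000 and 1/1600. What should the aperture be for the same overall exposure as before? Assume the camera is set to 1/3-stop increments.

f/9

Scene light: 2/3 stop darker.
ISO: 5000 → 6400 → 8000 → 10000 → 12800 → 16000 → 20000 → 25600 → 32000 — 2 2/3 stops raised (brighter).
Shutter speed: 1/3200 → 1/2500 → 1/2000 → 1/1600 — 1 stop longer (brighter).
Net so far: 3 stops brighter. Aperture: f/3.2 → f/3.5 → f/4 → f/4.5 → f/5 → f/5.6 → f/6.3 → f/7.1 → f/8 → f/9.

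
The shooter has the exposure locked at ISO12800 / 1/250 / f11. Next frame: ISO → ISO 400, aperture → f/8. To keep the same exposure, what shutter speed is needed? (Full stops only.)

ISO: 12800 → 6400 → 3200 → 1600 → 800 → 400 — 5 stops lower (darker).
Aperture: f/11 → f/8 — 1 stop larger aperture (brighter).
Net change so far: 4 stops darker. Offset with the shutter speed: 1/250 → 1/125 → 1/60 → 1/30 → 1/15.

1/15s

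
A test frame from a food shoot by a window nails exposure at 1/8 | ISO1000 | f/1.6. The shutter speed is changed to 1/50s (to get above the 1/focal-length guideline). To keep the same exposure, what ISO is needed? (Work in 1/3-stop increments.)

ISO 6400

Shutter speed: 1/8 → 1/10 → 1/13 → 1/15 → 1/20 → 1/25 → 1/30 → 1/40 → 1/50 — 2 2/3 stops faster (darker).
Need 2 2/3 stops brighter from the ISO: 1000 → 1250 → 1600 → 2000 → 2500 → 3200 → 4000 → 5000 → 6400.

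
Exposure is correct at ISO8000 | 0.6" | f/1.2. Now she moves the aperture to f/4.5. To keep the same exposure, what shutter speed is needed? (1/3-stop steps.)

Aperture: f/1.2 → f/1.4 → f/1.6 → f/1.8 → f/2 → f/2.2 → f/2.5 → f/2.8 → f/3.2 → f/3.5 → f/4 → f/4.5 — 3 2/3 stops narrower (darker).
Need 3 2/3 stops brighter from the shutter speed: 0.6 → 0.8 → 1 → 1.3 → 1.6 → 2 → 2.5 → 3.2 → 4 → 5 → 6 → 8.

8 s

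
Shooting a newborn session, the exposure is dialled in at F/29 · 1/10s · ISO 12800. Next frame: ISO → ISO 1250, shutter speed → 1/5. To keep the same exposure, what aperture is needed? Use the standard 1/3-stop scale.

ISO: 12800 → 10000 → 8000 → 6400 → 5000 → 4000 → 3200 → 2500 → 2000 → 1600 → 1250 — 3 1/3 stops lower (darker).
Shutter speed: 1/10 → 1/8 → 1/6 → 1/5 — 1 stop slower (brighter).
Net change so far: 2 1/3 stops darker. Offset with the aperture: f/29 → f/25 → f/22 → f/20 → f/18 → f/16 → f/14 → f/13.

f/13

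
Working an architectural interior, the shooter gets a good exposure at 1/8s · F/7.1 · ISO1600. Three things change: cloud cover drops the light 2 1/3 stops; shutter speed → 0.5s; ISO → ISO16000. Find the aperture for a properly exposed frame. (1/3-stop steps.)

f/20

Scene light: 2 1/3 stops darker.
Shutter speed: 1/8 → 1/6 → 1/5 → 1/4 → 0.3 → 0.4 → 0.5 — 2 stops slower (brighter).
ISO: 1600 → 2000 → 2500 → 3200 → 4000 → 5000 → 6400 → 8000 → 10000 → 12800 → 16000 — 3 1/3 stops raised (brighter).
Net so far: 3 stops brighter. Aperture: f/7.1 → f/8 → f/9 → f/10 → f/11 → f/13 → f/14 → f/16 → f/18 → f/20.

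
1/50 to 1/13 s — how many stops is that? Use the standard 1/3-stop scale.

1/50 → 1/40 → 1/30 → 1/25 → 1/20 → 1/15 → 1/13 — count the steps: 6 third-stops = 2 stops.

2 stops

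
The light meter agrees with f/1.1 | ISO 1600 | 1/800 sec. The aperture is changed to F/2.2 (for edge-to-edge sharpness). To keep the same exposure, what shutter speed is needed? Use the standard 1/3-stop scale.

Aperture: f/1.1 → f/1.2 → f/1.4 → f/1.6 → f/1.8 → f/2 → f/2.2 — 2 stops smaller aperture (darker).
Need 2 stops brighter from the shutter speed: 1/800 → 1/640 → 1/500 → 1/400 → 1/320 → 1/250 → 1/200.

1/200s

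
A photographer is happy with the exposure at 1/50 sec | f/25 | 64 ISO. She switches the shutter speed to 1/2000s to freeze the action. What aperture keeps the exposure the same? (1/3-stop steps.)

f/4

Shutter speed: 1/50 → 1/60 → 1/80 → 1/100 → 1/125 → 1/160 → 1/200 → 1/250 → 1/320 → 1/400 → 1/500 → 1/640 → 1/800 → 1/1000 → 1/1250 → 1/1600 → 1/2000 — 5 1/3 stops shorter (darker).
Need 5 1/3 stops brighter from the aperture: f/25 → f/22 → f/20 → f/18 → f/16 → f/14 → f/13 → f/11 → f/10 → f/9 → f/8 → f/7.1 → f/6.3 → f/5.6 → f/5 → f/4.5 → f/4.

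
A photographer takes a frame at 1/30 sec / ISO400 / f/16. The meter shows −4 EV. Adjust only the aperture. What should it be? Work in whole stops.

f/4

Underexposed by 4 stops → need 4 stops brighter.
Aperture: f/16 → f/11 → f/8 → f/5.6 → f/4.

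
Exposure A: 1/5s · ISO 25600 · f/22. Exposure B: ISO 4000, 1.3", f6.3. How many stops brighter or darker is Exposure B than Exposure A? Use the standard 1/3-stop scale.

3 2/3 stops brighter

Aperture: f/22 → f/20 → f/18 → f/16 → f/14 → f/13 → f/11 → f/10 → f/9 → f/8 → f/7.1 → f/6.3 — 3 2/3 stops larger aperture (brighter).
Shutter speed: 1/5 → 1/4 → 0.3 → 0.4 → 0.5 → 0.6 → 0.8 → 1 → 1.3 — 2 2/3 stops slower (brighter).
ISO: 25600 → 20000 → 16000 → 12800 → 10000 → 8000 → 6400 → 5000 → 4000 — 2 2/3 stops dropped (darker).
Net: +3 2/3 +2 2/3 −2 2/3 = +3 2/3 stops.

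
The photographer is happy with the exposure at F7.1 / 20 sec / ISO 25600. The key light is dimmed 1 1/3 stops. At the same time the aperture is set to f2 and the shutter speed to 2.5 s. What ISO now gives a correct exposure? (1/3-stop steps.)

Scene light: 1 1/3 stops darker.
Aperture: f/7.1 → f/6.3 → f/5.6 → f/5 → f/4.5 → f/4 → f/3.5 → f/3.2 → f/2.8 → f/2.5 → f/2.2 → f/2 — 3 2/3 stops larger aperture (brighter).
Shutter speed: 20 → 15 → 13 → 10 → 8 → 6 → 5 → 4 → 3.2 → 2.5 — 3 stops faster (darker).
Net so far: 2/3 stop darker. ISO: 25600 → 32000 → 40000.

ISO 40000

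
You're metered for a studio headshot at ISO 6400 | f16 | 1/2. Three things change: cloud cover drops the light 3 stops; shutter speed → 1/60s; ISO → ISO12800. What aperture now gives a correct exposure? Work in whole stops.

Scene light: 3 stops darker.
Shutter speed: 1/2 → 1/4 → 1/8 → 1/15 → 1/30 → 1/60 — 5 stops shorter (darker).
ISO: 6400 → 12800 — 1 stop higher (brighter).
Net so far: 7 stops darker. Aperture: f/16 → f/11 → f/8 → f/5.6 → f/4 → f/2.8 → f/2 → f/1.4.

f/1.4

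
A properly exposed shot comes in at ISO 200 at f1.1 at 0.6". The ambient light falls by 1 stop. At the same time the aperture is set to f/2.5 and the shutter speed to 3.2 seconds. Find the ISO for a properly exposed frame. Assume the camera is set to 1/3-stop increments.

ISO 400

Scene light: 1 stop darker.
Aperture: f/1.1 → f/1.2 → f/1.4 → f/1.6 → f/1.8 → f/2 → f/2.2 → f/2.5 — 2 1/3 stops smaller aperture (darker).
Shutter speed: 0.6 → 0.8 → 1 → 1.3 → 1.6 → 2 → 2.5 → 3.2 — 2 1/3 stops longer (brighter).
Net so far: 1 stop darker. ISO: 200 → 250 → 320 → 400.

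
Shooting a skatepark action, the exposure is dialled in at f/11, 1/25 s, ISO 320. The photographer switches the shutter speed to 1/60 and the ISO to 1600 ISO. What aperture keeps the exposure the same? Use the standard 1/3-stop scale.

f/16

Shutter speed: 1/25 → 1/30 → 1/40 → 1/50 → 1/60 — 1 1/3 stops shorter (darker).
ISO: 320 → 400 → 500 → 640 → 800 → 1000 → 1250 → 1600 — 2 1/3 stops higher (brighter).
Net change so far: 1 stop brighter. Offset with the aperture: f/11 → f/13 → f/14 → f/16.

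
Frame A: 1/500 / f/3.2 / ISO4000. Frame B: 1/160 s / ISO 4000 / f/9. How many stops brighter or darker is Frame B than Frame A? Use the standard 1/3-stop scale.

1 1/3 stops darker

Aperture: f/3.2 → f/3.5 → f/4 → f/4.5 → f/5 → f/5.6 → f/6.3 → f/7.1 → f/8 → f/9 — 3 stops narrower (darker).
Shutter speed: 1/500 → 1/400 → 1/320 → 1/250 → 1/200 → 1/160 — 1 2/3 stops longer (brighter).
ISO: unchanged.
Net: −3 +1 2/3 = −1 1/3 stops.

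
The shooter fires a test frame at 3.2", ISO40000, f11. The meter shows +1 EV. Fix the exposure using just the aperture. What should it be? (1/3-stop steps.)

Overexposed by 1 stop → need 1 stop darker.
Aperture: f/11 → f/13 → f/14 → f/16.

f/16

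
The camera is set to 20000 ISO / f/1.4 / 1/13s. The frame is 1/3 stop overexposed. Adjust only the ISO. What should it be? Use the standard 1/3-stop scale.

ISO 16000

Overexposed by 1/3 stop → need 1/3 stop darker.
ISO: 20000 → 16000.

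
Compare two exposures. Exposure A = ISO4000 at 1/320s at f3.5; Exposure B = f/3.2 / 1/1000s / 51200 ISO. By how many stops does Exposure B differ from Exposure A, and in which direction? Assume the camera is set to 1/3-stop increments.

Aperture: f/3.5 → f/3.2 — 1/3 stop wider (brighter).
Shutter speed: 1/320 → 1/400 → 1/500 → 1/640 → 1/800 → 1/1000 — 1 2/3 stops faster (darker).
ISO: 4000 → 5000 → 6400 → 8000 → 10000 → 12800 → 16000 → 20000 → 25600 → 32000 → 40000 → 51200 — 3 2/3 stops raised (brighter).
Net: +1/3 −1 2/3 +3 2/3 = +2 1/3 stops.

2 1/3 stops brighter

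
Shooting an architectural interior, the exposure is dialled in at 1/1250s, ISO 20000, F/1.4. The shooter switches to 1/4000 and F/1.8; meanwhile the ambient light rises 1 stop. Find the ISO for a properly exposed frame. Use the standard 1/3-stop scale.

Scene light: 1 stop brighter.
Shutter speed: 1/1250 → 1/1600 → 1/2000 → 1/2500 → 1/3200 → 1/4000 — 1 2/3 stops faster (darker).
Aperture: f/1.4 → f/1.6 → f/1.8 — 2/3 stop smaller aperture (darker).
Net so far: 1 1/3 stops darker. ISO: 20000 → 25600 → 32000 → 40000 → 51200.

ISO 51200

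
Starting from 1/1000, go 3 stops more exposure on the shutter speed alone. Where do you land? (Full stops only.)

1/125s

Shutter speed: 1/1000 → 1/500 → 1/250 → 1/125 — 3 stops longer (brighter).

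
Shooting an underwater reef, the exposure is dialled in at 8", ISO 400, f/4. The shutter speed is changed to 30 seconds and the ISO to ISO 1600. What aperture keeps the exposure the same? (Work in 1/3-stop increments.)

f/16

Shutter speed: 8 → 10 → 13 → 15 → 20 → 25 → 30 — 2 stops longer (brighter).
ISO: 400 → 500 → 640 → 800 → 1000 → 1250 → 1600 — 2 stops higher (brighter).
Net change so far: 4 stops brighter. Offset with the aperture: f/4 → f/4.5 → f/5 → f/5.6 → f/6.3 → f/7.1 → f/8 → f/9 → f/10 → f/11 → f/13 → f/14 → f/16.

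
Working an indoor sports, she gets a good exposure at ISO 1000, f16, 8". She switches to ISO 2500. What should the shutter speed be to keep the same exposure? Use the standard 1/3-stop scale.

ISO: 1000 → 1250 → 1600 → 2000 → 2500 — 1 1/3 stops higher (brighter).
Need 1 1/3 stops darker from the shutter speed: 8 → 6 → 5 → 4 → 3.2.

3.2 s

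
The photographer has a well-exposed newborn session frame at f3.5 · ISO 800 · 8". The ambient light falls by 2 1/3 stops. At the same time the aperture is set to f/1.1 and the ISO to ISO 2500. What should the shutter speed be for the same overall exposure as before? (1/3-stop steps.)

Scene light: 2 1/3 stops darker.
Aperture: f/3.5 → f/3.2 → f/2.8 → f/2.5 → f/2.2 → f/2 → f/1.8 → f/1.6 → f/1.4 → f/1.2 → f/1.1 — 3 1/3 stops larger aperture (brighter).
ISO: 800 → 1000 → 1250 → 1600 → 2000 → 2500 — 1 2/3 stops raised (brighter).
Net so far: 2 2/3 stops brighter. Shutter speed: 8 → 6 → 5 → 4 → 3.2 → 2.5 → 2 → 1.6 → 1.3.

1.3 s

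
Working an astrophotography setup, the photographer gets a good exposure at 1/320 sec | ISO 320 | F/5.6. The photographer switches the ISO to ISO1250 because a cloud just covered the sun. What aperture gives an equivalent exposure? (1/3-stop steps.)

ISO: 320 → 400 → 500 → 640 → 800 → 1000 → 1250 — 2 stops higher (brighter).
Need 2 stops darker from the aperture: f/5.6 → f/6.3 → f/7.1 → f/8 → f/9 → f/10 → f/11.

f/11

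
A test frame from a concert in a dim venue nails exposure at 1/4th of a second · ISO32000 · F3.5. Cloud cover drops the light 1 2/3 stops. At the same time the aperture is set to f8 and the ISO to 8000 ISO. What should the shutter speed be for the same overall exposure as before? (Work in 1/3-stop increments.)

15 s

Scene light: 1 2/3 stops darker.
Aperture: f/3.5 → f/4 → f/4.5 → f/5 → f/5.6 → f/6.3 → f/7.1 → f/8 — 2 1/3 stops stopped down (darker).
ISO: 32000 → 25600 → 20000 → 16000 → 12800 → 10000 → 8000 — 2 stops dropped (darker).
Net so far: 6 stops darker. Shutter speed: 1/4 → 0.3 → 0.4 → 0.5 → 0.6 → 0.8 → 1 → 1.3 → 1.6 → 2 → 2.5 → 3.2 → 4 → 5 → 6 → 8 → 10 → 13 → 15.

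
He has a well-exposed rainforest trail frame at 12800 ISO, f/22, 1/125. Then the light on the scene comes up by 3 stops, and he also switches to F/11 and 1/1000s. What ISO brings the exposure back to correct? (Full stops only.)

ISO 3200

Scene light: 3 stops brighter.
Aperture: f/22 → f/16 → f/11 — 2 stops larger aperture (brighter).
Shutter speed: 1/125 → 1/250 → 1/500 → 1/1000 — 3 stops shorter (darker).
Net so far: 2 stops brighter. ISO: 12800 → 6400 → 3200.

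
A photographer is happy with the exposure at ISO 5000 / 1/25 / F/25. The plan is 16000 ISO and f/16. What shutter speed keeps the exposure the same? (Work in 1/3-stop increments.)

1/200s

ISO: 5000 → 6400 → 8000 → 10000 → 12800 → 16000 — 1 2/3 stops higher (brighter).
Aperture: f/25 → f/22 → f/20 → f/18 → f/16 — 1 1/3 stops wider (brighter).
Net change so far: 3 stops brighter. Offset with the shutter speed: 1/25 → 1/30 → 1/40 → 1/50 → 1/60 → 1/80 → 1/100 → 1/125 → 1/160 → 1/200.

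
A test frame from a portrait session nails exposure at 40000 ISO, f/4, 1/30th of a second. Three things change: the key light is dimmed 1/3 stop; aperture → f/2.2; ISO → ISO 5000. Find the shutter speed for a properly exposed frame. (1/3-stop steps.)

Scene light: 1/3 stop darker.
Aperture: f/4 → f/3.5 → f/3.2 → f/2.8 → f/2.5 → f/2.2 — 1 2/3 stops opened up (brighter).
ISO: 40000 → 32000 → 25600 → 20000 → 16000 → 12800 → 10000 → 8000 → 6400 → 5000 — 3 stops dropped (darker).
Net so far: 1 2/3 stops darker. Shutter speed: 1/30 → 1/25 → 1/20 → 1/15 → 1/13 → 1/10.

1/10s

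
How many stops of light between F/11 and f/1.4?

f/11 → f/8 → f/5.6 → f/4 → f/2.8 → f/2 → f/1.4 — count the steps: 6 stops.

6 stops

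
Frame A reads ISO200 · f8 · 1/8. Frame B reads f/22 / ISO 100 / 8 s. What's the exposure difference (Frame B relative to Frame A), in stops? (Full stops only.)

Aperture: f/8 → f/11 → f/16 → f/22 — 3 stops smaller aperture (darker).
Shutter speed: 1/8 → 1/4 → 1/2 → 1 → 2 → 4 → 8 — 6 stops slower (brighter).
ISO: 200 → 100 — 1 stop dropped (darker).
Net: −3 +6 −1 = +2 stops.

2 stops brighter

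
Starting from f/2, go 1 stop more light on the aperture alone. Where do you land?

Aperture: f/2 → f/1.4 — 1 stop wider (brighter).

f/1.4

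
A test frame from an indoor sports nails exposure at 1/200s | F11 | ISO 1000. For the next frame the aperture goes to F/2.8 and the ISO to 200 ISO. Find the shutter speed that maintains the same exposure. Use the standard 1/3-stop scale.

1/640s

Aperture: f/11 → f/10 → f/9 → f/8 → f/7.1 → f/6.3 → f/5.6 → f/5 → f/4.5 → f/4 → f/3.5 → f/3.2 → f/2.8 — 4 stops larger aperture (brighter).
ISO: 1000 → 800 → 640 → 500 → 400 → 320 → 250 → 200 — 2 1/3 stops lower (darker).
Net change so far: 1 2/3 stops brighter. Offset with the shutter speed: 1/200 → 1/250 → 1/320 → 1/400 → 1/500 → 1/640.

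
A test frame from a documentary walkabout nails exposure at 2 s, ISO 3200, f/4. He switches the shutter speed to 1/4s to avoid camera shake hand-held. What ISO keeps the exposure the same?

Shutter speed: 2 → 1 → 1/2 → 1/4 — 3 stops faster (darker).
Need 3 stops brighter from the ISO: 3200 → 6400 → 12800 → 25600.

ISO 25600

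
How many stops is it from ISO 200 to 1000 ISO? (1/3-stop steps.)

2 1/3 stops

200 → 250 → 320 → 400 → 500 → 640 → 800 → 1000 — count the steps: 7 third-stops = 2 1/3 stops.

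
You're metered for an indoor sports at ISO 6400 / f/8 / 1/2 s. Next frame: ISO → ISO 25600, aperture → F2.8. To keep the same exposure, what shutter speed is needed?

1/60s

ISO: 6400 → 12800 → 25600 — 2 stops higher (brighter).
Aperture: f/8 → f/5.6 → f/4 → f/2.8 — 3 stops opened up (brighter).
Net change so far: 5 stops brighter. Offset with the shutter speed: 1/2 → 1/4 → 1/8 → 1/15 → 1/30 → 1/60.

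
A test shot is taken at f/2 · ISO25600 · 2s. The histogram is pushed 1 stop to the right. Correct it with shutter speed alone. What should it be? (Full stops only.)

1 s

Overexposed by 1 stop → need 1 stop darker.
Shutter speed: 2 → 1.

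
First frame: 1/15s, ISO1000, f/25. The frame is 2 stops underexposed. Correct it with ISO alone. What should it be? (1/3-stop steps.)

ISO 4000

Underexposed by 2 stops → need 2 stops brighter.
ISO: 1000 → 1250 → 1600 → 2000 → 2500 → 3200 → 4000.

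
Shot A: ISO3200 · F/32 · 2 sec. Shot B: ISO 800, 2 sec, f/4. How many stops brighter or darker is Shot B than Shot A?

Aperture: f/32 → f/22 → f/16 → f/11 → f/8 → f/5.6 → f/4 — 6 stops larger aperture (brighter).
Shutter speed: unchanged.
ISO: 3200 → 1600 → 800 — 2 stops dropped (darker).
Net: +6 −2 = +4 stops.

4 stops brighter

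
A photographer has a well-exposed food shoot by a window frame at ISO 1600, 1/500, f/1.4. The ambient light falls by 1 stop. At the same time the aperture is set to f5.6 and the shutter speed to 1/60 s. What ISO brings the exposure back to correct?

Scene light: 1 stop darker.
Aperture: f/1.4 → f/2 → f/2.8 → f/4 → f/5.6 — 4 stops narrower (darker).
Shutter speed: 1/500 → 1/250 → 1/125 → 1/60 — 3 stops longer (brighter).
Net so far: 2 stops darker. ISO: 1600 → 3200 → 6400.

ISO 6400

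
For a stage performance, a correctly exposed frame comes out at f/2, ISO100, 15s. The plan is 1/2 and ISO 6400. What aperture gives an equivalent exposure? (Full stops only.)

Shutter speed: 15 → 8 → 4 → 2 → 1 → 1/2 — 5 stops shorter (darker).
ISO: 100 → 200 → 400 → 800 → 1600 → 3200 → 6400 — 6 stops higher (brighter).
Net change so far: 1 stop brighter. Offset with the aperture: f/2 → f/2.8.

f/2.8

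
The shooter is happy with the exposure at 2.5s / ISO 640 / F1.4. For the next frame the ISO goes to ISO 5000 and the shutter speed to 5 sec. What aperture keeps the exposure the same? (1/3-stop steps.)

ISO: 640 → 800 → 1000 → 1250 → 1600 → 2000 → 2500 → 3200 → 4000 → 5000 — 3 stops raised (brighter).
Shutter speed: 2.5 → 3.2 → 4 → 5 — 1 stop longer (brighter).
Net change so far: 4 stops brighter. Offset with the aperture: f/1.4 → f/1.6 → f/1.8 → f/2 → f/2.2 → f/2.5 → f/2.8 → f/3.2 → f/3.5 → f/4 → f/4.5 → f/5 → f/5.6.

f/5.6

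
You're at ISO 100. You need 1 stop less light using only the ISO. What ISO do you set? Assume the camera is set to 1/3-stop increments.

ISO 50

ISO: 100 → 80 → 64 → 50 — 1 stop lower (darker).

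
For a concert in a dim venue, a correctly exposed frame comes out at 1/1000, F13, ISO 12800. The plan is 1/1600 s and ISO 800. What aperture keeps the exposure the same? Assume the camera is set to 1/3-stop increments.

f/2.5

Shutter speed: 1/1000 → 1/1250 → 1/1600 — 2/3 stop shorter (darker).
ISO: 12800 → 10000 → 8000 → 6400 → 5000 → 4000 → 3200 → 2500 → 2000 → 1600 → 1250 → 1000 → 800 — 4 stops dropped (darker).
Net change so far: 4 2/3 stops darker. Offset with the aperture: f/13 → f/11 → f/10 → f/9 → f/8 → f/7.1 → f/6.3 → f/5.6 → f/5 → f/4.5 → f/4 → f/3.5 → f/3.2 → f/2.8 → f/2.5.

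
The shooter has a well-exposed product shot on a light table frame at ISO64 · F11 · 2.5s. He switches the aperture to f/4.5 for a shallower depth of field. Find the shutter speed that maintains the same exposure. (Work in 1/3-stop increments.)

Aperture: f/11 → f/10 → f/9 → f/8 → f/7.1 → f/6.3 → f/5.6 → f/5 → f/4.5 — 2 2/3 stops larger aperture (brighter).
Need 2 2/3 stops darker from the shutter speed: 2.5 → 2 → 1.6 → 1.3 → 1 → 0.8 → 0.6 → 0.5 → 0.4.

0.4 s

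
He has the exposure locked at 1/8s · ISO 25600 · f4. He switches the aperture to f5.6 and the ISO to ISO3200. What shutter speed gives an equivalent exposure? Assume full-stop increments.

2 s

Aperture: f/4 → f/5.6 — 1 stop stopped down (darker).
ISO: 25600 → 12800 → 6400 → 3200 — 3 stops dropped (darker).
Net change so far: 4 stops darker. Offset with the shutter speed: 1/8 → 1/4 → 1/2 → 1 → 2.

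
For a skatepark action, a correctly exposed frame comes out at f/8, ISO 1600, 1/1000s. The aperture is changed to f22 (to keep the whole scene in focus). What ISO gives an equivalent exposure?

Aperture: f/8 → f/11 → f/16 → f/22 — 3 stops stopped down (darker).
Need 3 stops brighter from the ISO: 1600 → 3200 → 6400 → 12800.

ISO 12800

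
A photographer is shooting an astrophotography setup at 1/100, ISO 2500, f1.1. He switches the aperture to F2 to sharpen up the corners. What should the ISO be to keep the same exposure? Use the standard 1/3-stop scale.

Aperture: f/1.1 → f/1.2 → f/1.4 → f/1.6 → f/1.8 → f/2 — 1 2/3 stops smaller aperture (darker).
Need 1 2/3 stops brighter from the ISO: 2500 → 3200 → 4000 → 5000 → 6400 → 8000.

ISO 8000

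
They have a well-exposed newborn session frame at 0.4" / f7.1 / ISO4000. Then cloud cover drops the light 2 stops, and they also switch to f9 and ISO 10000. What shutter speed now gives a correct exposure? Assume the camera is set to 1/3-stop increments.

1 s

Scene light: 2 stops darker.
Aperture: f/7.1 → f/8 → f/9 — 2/3 stop narrower (darker).
ISO: 4000 → 5000 → 6400 → 8000 → 10000 — 1 1/3 stops higher (brighter).
Net so far: 1 1/3 stops darker. Shutter speed: 0.4 → 0.5 → 0.6 → 0.8 → 1.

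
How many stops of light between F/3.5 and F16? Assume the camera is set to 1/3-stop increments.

4 1/3 stops

f/3.5 → f/4 → f/4.5 → f/5 → f/5.6 → f/6.3 → f/7.1 → f/8 → f/9 → f/10 → f/11 → f/13 → f/14 → f/16 — count the steps: 13 third-stops = 4 1/3 stops.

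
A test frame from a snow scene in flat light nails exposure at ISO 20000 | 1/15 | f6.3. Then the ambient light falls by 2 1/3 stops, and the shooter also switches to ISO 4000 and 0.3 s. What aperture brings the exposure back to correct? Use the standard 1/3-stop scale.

f/2.8

Scene light: 2 1/3 stops darker.
ISO: 20000 → 16000 → 12800 → 10000 → 8000 → 6400 → 5000 → 4000 — 2 1/3 stops lower (darker).
Shutter speed: 1/15 → 1/13 → 1/10 → 1/8 → 1/6 → 1/5 → 1/4 → 0.3 — 2 1/3 stops slower (brighter).
Net so far: 2 1/3 stops darker. Aperture: f/6.3 → f/5.6 → f/5 → f/4.5 → f/4 → f/3.5 → f/3.2 → f/2.8.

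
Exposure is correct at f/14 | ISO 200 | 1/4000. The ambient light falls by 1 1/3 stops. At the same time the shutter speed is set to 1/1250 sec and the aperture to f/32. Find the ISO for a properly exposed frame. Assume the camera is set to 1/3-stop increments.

ISO 800

Scene light: 1 1/3 stops darker.
Shutter speed: 1/4000 → 1/3200 → 1/2500 → 1/2000 → 1/1600 → 1/1250 — 1 2/3 stops slower (brighter).
Aperture: f/14 → f/16 → f/18 → f/20 → f/22 → f/25 → f/29 → f/32 — 2 1/3 stops narrower (darker).
Net so far: 2 stops darker. ISO: 200 → 250 → 320 → 400 → 500 → 640 → 800.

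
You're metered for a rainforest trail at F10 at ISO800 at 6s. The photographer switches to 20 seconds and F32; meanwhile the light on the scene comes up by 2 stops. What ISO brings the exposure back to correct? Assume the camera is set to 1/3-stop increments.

Scene light: 2 stops brighter.
Shutter speed: 6 → 8 → 10 → 13 → 15 → 20 — 1 2/3 stops slower (brighter).
Aperture: f/10 → f/11 → f/13 → f/14 → f/16 → f/18 → f/20 → f/22 → f/25 → f/29 → f/32 — 3 1/3 stops smaller aperture (darker).
Net so far: 1/3 stop brighter. ISO: 800 → 640.

ISO 640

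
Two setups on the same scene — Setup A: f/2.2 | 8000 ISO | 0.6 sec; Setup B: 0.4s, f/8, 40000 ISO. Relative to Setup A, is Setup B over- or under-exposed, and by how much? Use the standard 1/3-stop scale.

Aperture: f/2.2 → f/2.5 → f/2.8 → f/3.2 → f/3.5 → f/4 → f/4.5 → f/5 → f/5.6 → f/6.3 → f/7.1 → f/8 — 3 2/3 stops narrower (darker).
Shutter speed: 0.6 → 0.5 → 0.4 — 2/3 stop shorter (darker).
ISO: 8000 → 10000 → 12800 → 16000 → 20000 → 25600 → 32000 → 40000 — 2 1/3 stops raised (brighter).
Net: −3 2/3 −2/3 +2 1/3 = −2 stops.

2 stops darker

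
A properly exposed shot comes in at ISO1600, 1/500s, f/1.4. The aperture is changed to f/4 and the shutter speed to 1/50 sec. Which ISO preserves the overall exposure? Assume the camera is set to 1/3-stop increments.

Aperture: f/1.4 → f/1.6 → f/1.8 → f/2 → f/2.2 → f/2.5 → f/2.8 → f/3.2 → f/3.5 → f/4 — 3 stops stopped down (darker).
Shutter speed: 1/500 → 1/400 → 1/320 → 1/250 → 1/200 → 1/160 → 1/125 → 1/100 → 1/80 → 1/60 → 1/50 — 3 1/3 stops slower (brighter).
Net change so far: 1/3 stop brighter. Offset with the ISO: 1600 → 1250.

ISO 1250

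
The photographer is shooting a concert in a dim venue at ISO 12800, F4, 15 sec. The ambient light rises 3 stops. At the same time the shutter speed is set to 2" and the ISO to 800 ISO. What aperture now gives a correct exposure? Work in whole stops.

f/1.0

Scene light: 3 stops brighter.
Shutter speed: 15 → 8 → 4 → 2 — 3 stops shorter (darker).
ISO: 12800 → 6400 → 3200 → 1600 → 800 — 4 stops lower (darker).
Net so far: 4 stops darker. Aperture: f/4 → f/2.8 → f/2 → f/1.4 → f/1.0.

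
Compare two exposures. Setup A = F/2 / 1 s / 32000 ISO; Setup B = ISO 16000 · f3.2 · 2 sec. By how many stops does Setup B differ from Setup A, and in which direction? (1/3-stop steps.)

1 1/3 stops darker

Aperture: f/2 → f/2.2 → f/2.5 → f/2.8 → f/3.2 — 1 1/3 stops smaller aperture (darker).
Shutter speed: 1 → 1.3 → 1.6 → 2 — 1 stop longer (brighter).
ISO: 32000 → 25600 → 20000 → 16000 — 1 stop lower (darker).
Net: −1 1/3 +1 −1 = −1 1/3 stops.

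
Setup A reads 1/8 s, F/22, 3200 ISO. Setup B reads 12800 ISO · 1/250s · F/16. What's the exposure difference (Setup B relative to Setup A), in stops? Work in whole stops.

2 stops darker

Aperture: f/22 → f/16 — 1 stop wider (brighter).
Shutter speed: 1/8 → 1/15 → 1/30 → 1/60 → 1/125 → 1/250 — 5 stops faster (darker).
ISO: 3200 → 6400 → 12800 — 2 stops higher (brighter).
Net: +1 −5 +2 = −2 stops.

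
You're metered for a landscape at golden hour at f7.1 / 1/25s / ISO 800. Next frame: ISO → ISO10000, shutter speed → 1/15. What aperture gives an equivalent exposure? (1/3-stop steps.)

ISO: 800 → 1000 → 1250 → 1600 → 2000 → 2500 → 3200 → 4000 → 5000 → 6400 → 8000 → 10000 — 3 2/3 stops raised (brighter).
Shutter speed: 1/25 → 1/20 → 1/15 — 2/3 stop slower (brighter).
Net change so far: 4 1/3 stops brighter. Offset with the aperture: f/7.1 → f/8 → f/9 → f/10 → f/11 → f/13 → f/14 → f/16 → f/18 → f/20 → f/22 → f/25 → f/29 → f/32.

f/32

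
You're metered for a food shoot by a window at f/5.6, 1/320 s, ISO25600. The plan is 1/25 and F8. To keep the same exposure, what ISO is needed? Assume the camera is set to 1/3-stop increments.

ISO 4000

Shutter speed: 1/320 → 1/250 → 1/200 → 1/160 → 1/125 → 1/100 → 1/80 → 1/60 → 1/50 → 1/40 → 1/30 → 1/25 — 3 2/3 stops longer (brighter).
Aperture: f/5.6 → f/6.3 → f/7.1 → f/8 — 1 stop stopped down (darker).
Net change so far: 2 2/3 stops brighter. Offset with the ISO: 25600 → 20000 → 16000 → 12800 → 10000 → 8000 → 6400 → 5000 → 4000.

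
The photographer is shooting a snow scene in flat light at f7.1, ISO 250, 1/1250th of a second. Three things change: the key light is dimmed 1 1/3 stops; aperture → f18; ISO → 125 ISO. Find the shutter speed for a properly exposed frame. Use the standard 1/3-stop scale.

Scene light: 1 1/3 stops darker.
Aperture: f/7.1 → f/8 → f/9 → f/10 → f/11 → f/13 → f/14 → f/16 → f/18 — 2 2/3 stops smaller aperture (darker).
ISO: 250 → 200 → 160 → 125 — 1 stop lower (darker).
Net so far: 5 stops darker. Shutter speed: 1/1250 → 1/1000 → 1/800 → 1/640 → 1/500 → 1/400 → 1/320 → 1/250 → 1/200 → 1/160 → 1/125 → 1/100 → 1/80 → 1/60 → 1/50 → 1/40.

1/40s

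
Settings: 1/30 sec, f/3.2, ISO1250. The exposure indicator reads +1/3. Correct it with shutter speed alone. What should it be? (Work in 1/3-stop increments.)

Overexposed by 1/3 stop → need 1/3 stop darker.
Shutter speed: 1/30 → 1/40.

1/40s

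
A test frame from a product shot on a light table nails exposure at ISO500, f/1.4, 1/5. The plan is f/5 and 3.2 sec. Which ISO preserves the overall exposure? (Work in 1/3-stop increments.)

ISO 400

Aperture: f/1.4 → f/1.6 → f/1.8 → f/2 → f/2.2 → f/2.5 → f/2.8 → f/3.2 → f/3.5 → f/4 → f/4.5 → f/5 — 3 2/3 stops stopped down (darker).
Shutter speed: 1/5 → 1/4 → 0.3 → 0.4 → 0.5 → 0.6 → 0.8 → 1 → 1.3 → 1.6 → 2 → 2.5 → 3.2 — 4 stops longer (brighter).
Net change so far: 1/3 stop brighter. Offset with the ISO: 500 → 400.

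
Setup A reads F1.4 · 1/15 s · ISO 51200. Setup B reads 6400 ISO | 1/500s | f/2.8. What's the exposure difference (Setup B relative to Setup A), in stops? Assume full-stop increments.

Aperture: f/1.4 → f/2 → f/2.8 — 2 stops stopped down (darker).
Shutter speed: 1/15 → 1/30 → 1/60 → 1/125 → 1/250 → 1/500 — 5 stops shorter (darker).
ISO: 51200 → 25600 → 12800 → 6400 — 3 stops lower (darker).
Net: −2 −5 −3 = −10 stops.

10 stops darker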